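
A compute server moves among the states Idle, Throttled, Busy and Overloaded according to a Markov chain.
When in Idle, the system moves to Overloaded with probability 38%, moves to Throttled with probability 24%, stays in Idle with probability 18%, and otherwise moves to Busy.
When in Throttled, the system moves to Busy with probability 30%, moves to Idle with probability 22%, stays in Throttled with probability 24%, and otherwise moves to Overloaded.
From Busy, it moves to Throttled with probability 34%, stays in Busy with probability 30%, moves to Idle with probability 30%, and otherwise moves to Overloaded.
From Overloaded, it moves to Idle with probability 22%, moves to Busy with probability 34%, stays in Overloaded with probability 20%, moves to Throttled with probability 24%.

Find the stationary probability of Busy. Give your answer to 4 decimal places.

Let the stationary distribution be π with π = πP and π_1 + π_2 + π_3 + π_4 = 1.
π_1 = 0.18·π_1 + 0.22·π_2 + 0.3·π_3 + 0.22·π_4
π_2 = 0.24·π_1 + 0.24·π_2 + 0.34·π_3 + 0.24·π_4
π_3 = 0.2·π_1 + 0.3·π_2 + 0.3·π_3 + 0.34·π_4
Solving with the normalization constraint gives π = (0.2335, 0.2685, 0.2852, 0.2128).
So the stationary probability of Busy is 0.2852.

0.2852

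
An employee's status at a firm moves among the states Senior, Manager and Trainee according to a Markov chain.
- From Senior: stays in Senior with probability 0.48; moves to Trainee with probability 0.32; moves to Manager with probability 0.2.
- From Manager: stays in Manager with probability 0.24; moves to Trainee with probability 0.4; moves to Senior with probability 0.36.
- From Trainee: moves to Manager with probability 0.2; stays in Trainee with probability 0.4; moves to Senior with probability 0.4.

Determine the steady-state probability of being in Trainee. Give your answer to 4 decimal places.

Let the stationary distribution be π with π = πP and π_1 + π_2 + π_3 = 1.
π_1 = 0.48·π_1 + 0.36·π_2 + 0.4·π_3
π_2 = 0.2·π_1 + 0.24·π_2 + 0.2·π_3
Solving with the normalization constraint gives π = (0.4257, 0.2083, 0.3659).
So the stationary probability of Trainee is 0.3659.

0.3659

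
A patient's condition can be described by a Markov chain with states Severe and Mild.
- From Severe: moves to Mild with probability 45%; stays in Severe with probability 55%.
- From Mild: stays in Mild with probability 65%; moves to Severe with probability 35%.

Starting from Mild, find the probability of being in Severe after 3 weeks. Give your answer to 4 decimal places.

0.4340

Propagate the distribution vector 3 weeks from Mild.
After 0 weeks: (0.0000, 1.0000)
After 1 week: (0.3500, 0.6500)
After 2 weeks: (0.4200, 0.5800)
After 3 weeks: (0.4340, 0.5660)
P(in Severe after 3 weeks) = 0.4340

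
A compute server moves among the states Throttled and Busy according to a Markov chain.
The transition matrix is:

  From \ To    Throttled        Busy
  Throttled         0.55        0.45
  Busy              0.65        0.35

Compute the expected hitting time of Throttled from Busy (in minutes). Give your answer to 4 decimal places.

1.5385

Let t(s) be the expected number of minutes to first reach Throttled from state s, with t(Throttled) = 0. Conditioning on the first minute:
t(Busy) = 1 + 0.35·t(Busy)
Solving: t(Busy) = 1.5385.
Expected minutes from Busy to Throttled: 1.5385.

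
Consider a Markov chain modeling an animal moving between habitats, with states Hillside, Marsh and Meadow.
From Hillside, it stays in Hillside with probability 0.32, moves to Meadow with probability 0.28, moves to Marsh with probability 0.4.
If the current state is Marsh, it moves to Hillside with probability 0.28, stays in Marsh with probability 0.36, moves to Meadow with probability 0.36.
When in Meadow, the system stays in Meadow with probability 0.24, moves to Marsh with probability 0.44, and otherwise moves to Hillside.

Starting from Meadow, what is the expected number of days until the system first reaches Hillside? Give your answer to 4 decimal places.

3.2927

Let t(s) be the expected number of days to first reach Hillside from state s, with t(Hillside) = 0. Conditioning on the first day:
t(Marsh) = 1 + 0.36·t(Marsh) + 0.36·t(Meadow)
t(Meadow) = 1 + 0.44·t(Marsh) + 0.24·t(Meadow)
Solving: t(Marsh) = 3.4146, t(Meadow) = 3.2927.
Expected days from Meadow to Hillside: 3.2927.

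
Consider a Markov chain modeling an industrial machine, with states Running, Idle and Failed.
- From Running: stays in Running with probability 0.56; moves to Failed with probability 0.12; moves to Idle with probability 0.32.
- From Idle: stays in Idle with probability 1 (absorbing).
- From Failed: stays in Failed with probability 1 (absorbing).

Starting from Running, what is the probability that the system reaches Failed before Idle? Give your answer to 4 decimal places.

Let h(s) be the probability of absorption at Failed starting from transient state s. Then h(Failed) = 1 and h(Idle) = 0. By first-step analysis:
h(Running) = 0.56·h(Running) + 0.32·0 + 0.12·1
Solving: h(Running) = 0.2727.
Starting from Running, the probability is 0.2727.

0.2727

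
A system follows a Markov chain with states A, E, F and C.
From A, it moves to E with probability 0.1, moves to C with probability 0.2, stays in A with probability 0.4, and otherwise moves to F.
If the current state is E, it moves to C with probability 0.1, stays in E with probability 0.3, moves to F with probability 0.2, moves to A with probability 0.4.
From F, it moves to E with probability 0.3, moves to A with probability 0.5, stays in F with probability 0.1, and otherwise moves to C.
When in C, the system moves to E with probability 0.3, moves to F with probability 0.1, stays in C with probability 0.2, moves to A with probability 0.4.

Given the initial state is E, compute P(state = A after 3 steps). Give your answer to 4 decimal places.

Propagate the distribution vector 3 steps from E.
After 0 steps: (0.0000, 1.0000, 0.0000, 0.0000)
After 1 step: (0.4000, 0.3000, 0.2000, 0.1000)
After 2 steps: (0.4200, 0.2200, 0.2100, 0.1500)
After 3 steps: (0.4210, 0.2160, 0.2060, 0.1570)
P(in A after 3 steps) = 0.4210

0.4210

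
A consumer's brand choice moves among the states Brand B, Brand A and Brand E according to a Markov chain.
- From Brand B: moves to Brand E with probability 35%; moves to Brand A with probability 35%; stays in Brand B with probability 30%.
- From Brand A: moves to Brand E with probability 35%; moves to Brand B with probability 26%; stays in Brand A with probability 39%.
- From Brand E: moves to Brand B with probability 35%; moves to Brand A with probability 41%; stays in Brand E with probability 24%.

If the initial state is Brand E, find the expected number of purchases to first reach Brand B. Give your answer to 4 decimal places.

3.1865

Let t(s) be the expected number of purchases to first reach Brand B from state s, with t(Brand B) = 0. Conditioning on the first purchase:
t(Brand A) = 1 + 0.39·t(Brand A) + 0.35·t(Brand E)
t(Brand E) = 1 + 0.41·t(Brand A) + 0.24·t(Brand E)
Solving: t(Brand A) = 3.4677, t(Brand E) = 3.1865.
Expected purchases from Brand E to Brand B: 3.1865.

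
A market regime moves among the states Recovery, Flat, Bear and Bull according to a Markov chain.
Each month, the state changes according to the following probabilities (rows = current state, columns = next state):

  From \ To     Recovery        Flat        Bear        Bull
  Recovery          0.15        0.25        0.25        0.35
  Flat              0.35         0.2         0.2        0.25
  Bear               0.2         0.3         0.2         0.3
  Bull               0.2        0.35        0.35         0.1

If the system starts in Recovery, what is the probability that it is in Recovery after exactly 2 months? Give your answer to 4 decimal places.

Propagate the distribution vector 2 months from Recovery.
After 0 months: (1.0000, 0.0000, 0.0000, 0.0000)
After 1 month: (0.1500, 0.2500, 0.2500, 0.3500)
After 2 months: (0.2300, 0.2850, 0.2600, 0.2250)
P(in Recovery after 2 months) = 0.2300

0.2300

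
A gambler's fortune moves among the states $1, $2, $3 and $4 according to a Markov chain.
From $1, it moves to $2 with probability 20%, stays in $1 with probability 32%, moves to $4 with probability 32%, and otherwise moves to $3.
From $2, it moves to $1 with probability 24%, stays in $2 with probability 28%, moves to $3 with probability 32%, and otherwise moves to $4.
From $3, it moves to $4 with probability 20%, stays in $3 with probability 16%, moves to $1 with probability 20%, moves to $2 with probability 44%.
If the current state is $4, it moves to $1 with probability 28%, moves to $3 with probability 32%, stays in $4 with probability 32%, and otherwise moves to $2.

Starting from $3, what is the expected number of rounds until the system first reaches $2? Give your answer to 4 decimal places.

Let t(s) be the expected number of rounds to first reach $2 from state s, with t($2) = 0. Conditioning on the first round:
t($1) = 1 + 0.32·t($1) + 0.16·t($3) + 0.32·t($4)
t($3) = 1 + 0.2·t($1) + 0.16·t($3) + 0.2·t($4)
t($4) = 1 + 0.28·t($1) + 0.32·t($3) + 0.32·t($4)
Solving: t($1) = 4.6660, t($3) = 3.5013, t($4) = 5.0396.
Expected rounds from $3 to $2: 3.5013.

3.5013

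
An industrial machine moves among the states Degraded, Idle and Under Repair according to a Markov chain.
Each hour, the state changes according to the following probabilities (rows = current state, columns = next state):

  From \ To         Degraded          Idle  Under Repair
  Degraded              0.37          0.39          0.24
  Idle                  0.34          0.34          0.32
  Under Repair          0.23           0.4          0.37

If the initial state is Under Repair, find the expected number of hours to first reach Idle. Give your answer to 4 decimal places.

Let t(s) be the expected number of hours to first reach Idle from state s, with t(Idle) = 0. Conditioning on the first hour:
t(Degraded) = 1 + 0.37·t(Degraded) + 0.24·t(Under Repair)
t(Under Repair) = 1 + 0.23·t(Degraded) + 0.37·t(Under Repair)
Solving: t(Degraded) = 2.5461, t(Under Repair) = 2.5168.
Expected hours from Under Repair to Idle: 2.5168.

2.5168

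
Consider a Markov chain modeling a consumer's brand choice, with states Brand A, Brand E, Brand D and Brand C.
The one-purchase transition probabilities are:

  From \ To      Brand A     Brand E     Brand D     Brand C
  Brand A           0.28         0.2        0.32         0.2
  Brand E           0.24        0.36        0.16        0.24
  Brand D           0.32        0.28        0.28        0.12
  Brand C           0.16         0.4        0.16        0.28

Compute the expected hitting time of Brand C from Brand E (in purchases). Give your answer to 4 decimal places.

4.9618

Let t(s) be the expected number of purchases to first reach Brand C from state s, with t(Brand C) = 0. Conditioning on the first purchase:
t(Brand A) = 1 + 0.28·t(Brand A) + 0.2·t(Brand E) + 0.32·t(Brand D)
t(Brand E) = 1 + 0.24·t(Brand A) + 0.36·t(Brand E) + 0.16·t(Brand D)
t(Brand D) = 1 + 0.32·t(Brand A) + 0.28·t(Brand E) + 0.28·t(Brand D)
Solving: t(Brand A) = 5.2863, t(Brand E) = 4.9618, t(Brand D) = 5.6679.
Expected purchases from Brand E to Brand C: 4.9618.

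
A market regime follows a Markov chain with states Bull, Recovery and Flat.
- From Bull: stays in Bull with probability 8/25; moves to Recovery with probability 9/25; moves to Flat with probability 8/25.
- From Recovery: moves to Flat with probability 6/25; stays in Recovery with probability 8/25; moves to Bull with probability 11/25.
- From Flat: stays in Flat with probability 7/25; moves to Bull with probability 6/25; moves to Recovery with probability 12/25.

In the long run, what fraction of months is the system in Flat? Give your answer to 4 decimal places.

Let the stationary distribution be π with π = πP and π_1 + π_2 + π_3 = 1.
π_1 = 0.32·π_1 + 0.44·π_2 + 0.24·π_3
π_2 = 0.36·π_1 + 0.32·π_2 + 0.48·π_3
Solving with the normalization constraint gives π = (0.3431, 0.3783, 0.2786).
So the stationary probability of Flat is 0.2786.

0.2786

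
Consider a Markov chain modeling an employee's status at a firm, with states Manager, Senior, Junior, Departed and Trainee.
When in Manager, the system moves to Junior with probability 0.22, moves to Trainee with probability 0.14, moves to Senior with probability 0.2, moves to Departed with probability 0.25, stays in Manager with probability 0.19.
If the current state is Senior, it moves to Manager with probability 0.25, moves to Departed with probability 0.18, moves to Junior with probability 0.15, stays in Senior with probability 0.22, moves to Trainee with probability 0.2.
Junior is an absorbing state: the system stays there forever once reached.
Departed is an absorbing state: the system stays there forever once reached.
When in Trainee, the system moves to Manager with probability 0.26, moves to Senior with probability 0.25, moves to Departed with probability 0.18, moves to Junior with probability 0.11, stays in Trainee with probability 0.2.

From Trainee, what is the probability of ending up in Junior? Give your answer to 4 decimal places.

0.4254

Let h(s) be the probability of absorption at Junior starting from transient state s. Then h(Junior) = 1 and h(Departed) = 0. By first-step analysis:
h(Manager) = 0.19·h(Manager) + 0.2·h(Senior) + 0.22·1 + 0.25·0 + 0.14·h(Trainee)
h(Senior) = 0.25·h(Manager) + 0.22·h(Senior) + 0.15·1 + 0.18·0 + 0.2·h(Trainee)
h(Trainee) = 0.26·h(Manager) + 0.25·h(Senior) + 0.11·1 + 0.18·0 + 0.2·h(Trainee)
Solving: h(Manager) = 0.4556, h(Senior) = 0.4474, h(Trainee) = 0.4254.
Starting from Trainee, the probability is 0.4254.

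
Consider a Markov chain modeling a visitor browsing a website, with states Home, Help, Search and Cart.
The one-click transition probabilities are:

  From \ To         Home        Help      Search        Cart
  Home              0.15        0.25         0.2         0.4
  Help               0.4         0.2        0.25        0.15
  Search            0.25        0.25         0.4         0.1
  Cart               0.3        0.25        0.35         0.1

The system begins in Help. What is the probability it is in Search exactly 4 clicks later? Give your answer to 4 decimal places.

Propagate the distribution vector 4 clicks from Help.
After 0 clicks: (0.0000, 1.0000, 0.0000, 0.0000)
After 1 click: (0.4000, 0.2000, 0.2500, 0.1500)
After 2 clicks: (0.2475, 0.2400, 0.2825, 0.2300)
After 3 clicks: (0.2728, 0.2380, 0.3030, 0.1863)
After 4 clicks: (0.2677, 0.2381, 0.3004, 0.1937)
P(in Search after 4 clicks) = 0.3004

0.3004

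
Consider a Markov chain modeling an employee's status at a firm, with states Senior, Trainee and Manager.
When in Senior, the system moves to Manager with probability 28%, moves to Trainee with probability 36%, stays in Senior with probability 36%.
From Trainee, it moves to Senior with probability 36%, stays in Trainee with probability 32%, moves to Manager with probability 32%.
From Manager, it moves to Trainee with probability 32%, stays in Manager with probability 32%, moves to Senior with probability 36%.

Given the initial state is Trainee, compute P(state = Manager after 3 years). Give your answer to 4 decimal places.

Propagate the distribution vector 3 years from Trainee.
After 0 years: (0.0000, 1.0000, 0.0000)
After 1 year: (0.3600, 0.3200, 0.3200)
After 2 years: (0.3600, 0.3344, 0.3056)
After 3 years: (0.3600, 0.3344, 0.3056)
P(in Manager after 3 years) = 0.3056

0.3056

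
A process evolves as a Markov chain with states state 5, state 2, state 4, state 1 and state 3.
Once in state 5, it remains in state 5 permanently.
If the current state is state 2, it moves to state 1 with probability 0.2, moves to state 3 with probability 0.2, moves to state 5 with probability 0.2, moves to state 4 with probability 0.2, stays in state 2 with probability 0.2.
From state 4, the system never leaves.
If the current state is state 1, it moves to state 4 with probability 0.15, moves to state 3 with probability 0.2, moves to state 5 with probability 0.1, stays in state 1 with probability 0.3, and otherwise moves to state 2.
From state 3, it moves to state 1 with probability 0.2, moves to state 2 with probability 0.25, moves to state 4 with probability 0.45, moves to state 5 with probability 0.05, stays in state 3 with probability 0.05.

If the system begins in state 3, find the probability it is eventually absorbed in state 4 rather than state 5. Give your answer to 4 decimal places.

Let h(s) be the probability of absorption at state 4 starting from transient state s. Then h(state 4) = 1 and h(state 5) = 0. By first-step analysis:
h(state 2) = 0.2·0 + 0.2·h(state 2) + 0.2·1 + 0.2·h(state 1) + 0.2·h(state 3)
h(state 1) = 0.1·0 + 0.25·h(state 2) + 0.15·1 + 0.3·h(state 1) + 0.2·h(state 3)
h(state 3) = 0.05·0 + 0.25·h(state 2) + 0.45·1 + 0.2·h(state 1) + 0.05·h(state 3)
Solving: h(state 2) = 0.6050, h(state 1) = 0.6503, h(state 3) = 0.7698.
Starting from state 3, the probability is 0.7698.

0.7698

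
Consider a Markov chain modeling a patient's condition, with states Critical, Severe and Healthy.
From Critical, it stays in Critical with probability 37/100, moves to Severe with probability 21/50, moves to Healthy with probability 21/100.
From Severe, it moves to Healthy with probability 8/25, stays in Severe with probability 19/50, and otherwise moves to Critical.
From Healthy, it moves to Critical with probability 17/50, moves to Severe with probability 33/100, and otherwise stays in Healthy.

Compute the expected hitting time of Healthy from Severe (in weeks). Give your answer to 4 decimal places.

3.5147

Let t(s) be the expected number of weeks to first reach Healthy from state s, with t(Healthy) = 0. Conditioning on the first week:
t(Critical) = 1 + 0.37·t(Critical) + 0.42·t(Severe)
t(Severe) = 1 + 0.3·t(Critical) + 0.38·t(Severe)
Solving: t(Critical) = 3.9305, t(Severe) = 3.5147.
Expected weeks from Severe to Healthy: 3.5147.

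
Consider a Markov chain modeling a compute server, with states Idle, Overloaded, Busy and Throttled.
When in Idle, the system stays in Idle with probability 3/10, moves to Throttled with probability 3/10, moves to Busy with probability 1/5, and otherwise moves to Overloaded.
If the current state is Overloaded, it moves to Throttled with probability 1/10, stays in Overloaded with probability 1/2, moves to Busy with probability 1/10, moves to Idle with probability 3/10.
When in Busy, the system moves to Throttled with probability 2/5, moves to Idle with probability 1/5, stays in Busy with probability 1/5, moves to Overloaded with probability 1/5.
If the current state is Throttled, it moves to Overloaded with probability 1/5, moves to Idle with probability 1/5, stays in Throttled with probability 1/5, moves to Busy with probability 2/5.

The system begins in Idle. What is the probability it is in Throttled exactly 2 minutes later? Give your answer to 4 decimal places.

Propagate the distribution vector 2 minutes from Idle.
After 0 minutes: (1.0000, 0.0000, 0.0000, 0.0000)
After 1 minute: (0.3000, 0.2000, 0.2000, 0.3000)
After 2 minutes: (0.2500, 0.2600, 0.2400, 0.2500)
P(in Throttled after 2 minutes) = 0.2500

0.2500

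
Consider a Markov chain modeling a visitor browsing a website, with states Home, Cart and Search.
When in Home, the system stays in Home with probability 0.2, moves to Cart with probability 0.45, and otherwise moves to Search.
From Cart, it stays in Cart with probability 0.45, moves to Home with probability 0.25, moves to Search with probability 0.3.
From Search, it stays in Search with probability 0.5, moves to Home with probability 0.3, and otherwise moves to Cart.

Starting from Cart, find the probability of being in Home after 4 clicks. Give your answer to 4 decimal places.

Propagate the distribution vector 4 clicks from Cart.
After 0 clicks: (0.0000, 1.0000, 0.0000)
After 1 click: (0.2500, 0.4500, 0.3000)
After 2 clicks: (0.2525, 0.3750, 0.3725)
After 3 clicks: (0.2560, 0.3569, 0.3871)
After 4 clicks: (0.2566, 0.3532, 0.3902)
P(in Home after 4 clicks) = 0.2566

0.2566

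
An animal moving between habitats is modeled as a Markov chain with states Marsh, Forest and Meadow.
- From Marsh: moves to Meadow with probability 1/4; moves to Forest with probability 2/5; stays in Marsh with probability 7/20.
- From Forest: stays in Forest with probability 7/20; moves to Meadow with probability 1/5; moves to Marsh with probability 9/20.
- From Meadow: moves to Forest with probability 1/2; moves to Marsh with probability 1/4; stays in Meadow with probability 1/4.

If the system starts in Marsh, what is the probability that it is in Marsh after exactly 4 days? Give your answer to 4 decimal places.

Propagate the distribution vector 4 days from Marsh.
After 0 days: (1.0000, 0.0000, 0.0000)
After 1 day: (0.3500, 0.4000, 0.2500)
After 2 days: (0.3650, 0.4050, 0.2300)
After 3 days: (0.3675, 0.4028, 0.2298)
After 4 days: (0.3673, 0.4028, 0.2299)
P(in Marsh after 4 days) = 0.3673

0.3673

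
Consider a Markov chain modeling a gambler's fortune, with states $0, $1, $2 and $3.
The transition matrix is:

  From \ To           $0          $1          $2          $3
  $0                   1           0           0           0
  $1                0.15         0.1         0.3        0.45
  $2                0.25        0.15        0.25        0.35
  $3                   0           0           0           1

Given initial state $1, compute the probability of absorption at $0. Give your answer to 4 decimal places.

Let h(s) be the probability of absorption at $0 starting from transient state s. Then h($0) = 1 and h($3) = 0. By first-step analysis:
h($1) = 0.15·1 + 0.1·h($1) + 0.3·h($2) + 0.45·0
h($2) = 0.25·1 + 0.15·h($1) + 0.25·h($2) + 0.35·0
Solving: h($1) = 0.2976, h($2) = 0.3929.
Starting from $1, the probability is 0.2976.

0.2976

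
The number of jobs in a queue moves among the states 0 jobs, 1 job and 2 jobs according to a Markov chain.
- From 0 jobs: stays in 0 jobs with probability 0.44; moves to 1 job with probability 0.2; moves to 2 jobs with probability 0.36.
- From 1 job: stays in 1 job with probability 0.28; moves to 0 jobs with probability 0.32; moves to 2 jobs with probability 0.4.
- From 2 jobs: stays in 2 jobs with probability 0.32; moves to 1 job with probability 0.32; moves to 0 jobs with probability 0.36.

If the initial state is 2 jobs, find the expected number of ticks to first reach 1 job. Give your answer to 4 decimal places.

Let t(s) be the expected number of ticks to first reach 1 job from state s, with t(1 job) = 0. Conditioning on the first tick:
t(0 jobs) = 1 + 0.44·t(0 jobs) + 0.36·t(2 jobs)
t(2 jobs) = 1 + 0.36·t(0 jobs) + 0.32·t(2 jobs)
Solving: t(0 jobs) = 4.1401, t(2 jobs) = 3.6624.
Expected ticks from 2 jobs to 1 job: 3.6624.

3.6624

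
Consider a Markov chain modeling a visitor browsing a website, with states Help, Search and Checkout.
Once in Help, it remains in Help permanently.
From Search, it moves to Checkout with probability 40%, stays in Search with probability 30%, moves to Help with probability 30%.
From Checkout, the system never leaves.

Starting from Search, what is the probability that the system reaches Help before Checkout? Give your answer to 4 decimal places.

0.4286

Let h(s) be the probability of absorption at Help starting from transient state s. Then h(Help) = 1 and h(Checkout) = 0. By first-step analysis:
h(Search) = 0.3·1 + 0.3·h(Search) + 0.4·0
Solving: h(Search) = 0.4286.
Starting from Search, the probability is 0.4286.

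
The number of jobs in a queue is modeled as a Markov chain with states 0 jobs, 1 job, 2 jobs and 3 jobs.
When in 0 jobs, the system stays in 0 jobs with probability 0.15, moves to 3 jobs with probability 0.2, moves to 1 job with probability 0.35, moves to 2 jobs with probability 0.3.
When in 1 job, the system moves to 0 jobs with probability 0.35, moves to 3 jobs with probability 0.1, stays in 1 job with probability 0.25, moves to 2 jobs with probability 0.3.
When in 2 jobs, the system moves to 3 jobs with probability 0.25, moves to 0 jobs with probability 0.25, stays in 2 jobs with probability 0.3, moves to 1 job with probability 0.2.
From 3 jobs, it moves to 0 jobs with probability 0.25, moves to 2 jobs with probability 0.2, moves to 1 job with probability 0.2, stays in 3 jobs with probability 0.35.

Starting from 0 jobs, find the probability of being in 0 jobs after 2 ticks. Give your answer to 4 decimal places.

Propagate the distribution vector 2 ticks from 0 jobs.
After 0 ticks: (1.0000, 0.0000, 0.0000, 0.0000)
After 1 tick: (0.1500, 0.3500, 0.3000, 0.2000)
After 2 ticks: (0.2700, 0.2400, 0.2800, 0.2100)
P(in 0 jobs after 2 ticks) = 0.2700

0.2700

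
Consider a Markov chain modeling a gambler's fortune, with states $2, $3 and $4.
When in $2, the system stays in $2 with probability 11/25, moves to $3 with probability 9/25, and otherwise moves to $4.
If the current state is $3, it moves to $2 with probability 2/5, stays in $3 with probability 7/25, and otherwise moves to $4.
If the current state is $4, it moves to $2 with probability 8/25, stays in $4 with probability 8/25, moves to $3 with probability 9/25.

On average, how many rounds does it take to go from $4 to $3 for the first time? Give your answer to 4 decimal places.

Let t(s) be the expected number of rounds to first reach $3 from state s, with t($3) = 0. Conditioning on the first round:
t($2) = 1 + 0.44·t($2) + 0.2·t($4)
t($4) = 1 + 0.32·t($2) + 0.32·t($4)
Solving: t($2) = 2.7778, t($4) = 2.7778.
Expected rounds from $4 to $3: 2.7778.

2.7778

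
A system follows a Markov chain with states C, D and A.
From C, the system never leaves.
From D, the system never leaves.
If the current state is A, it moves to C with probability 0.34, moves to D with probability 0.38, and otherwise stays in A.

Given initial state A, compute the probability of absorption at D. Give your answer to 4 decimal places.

0.5278

Let h(s) be the probability of absorption at D starting from transient state s. Then h(D) = 1 and h(C) = 0. By first-step analysis:
h(A) = 0.34·0 + 0.38·1 + 0.28·h(A)
Solving: h(A) = 0.5278.
Starting from A, the probability is 0.5278.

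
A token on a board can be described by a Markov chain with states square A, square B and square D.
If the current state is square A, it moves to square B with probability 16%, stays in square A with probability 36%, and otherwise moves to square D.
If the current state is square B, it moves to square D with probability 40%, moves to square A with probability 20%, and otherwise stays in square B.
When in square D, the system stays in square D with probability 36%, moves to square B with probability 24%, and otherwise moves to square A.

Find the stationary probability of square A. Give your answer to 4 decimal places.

Let the stationary distribution be π with π = πP and π_1 + π_2 + π_3 = 1.
π_1 = 0.36·π_1 + 0.2·π_2 + 0.4·π_3
π_2 = 0.16·π_1 + 0.4·π_2 + 0.24·π_3
Solving with the normalization constraint gives π = (0.3358, 0.2537, 0.4104).
So the stationary probability of square A is 0.3358.

0.3358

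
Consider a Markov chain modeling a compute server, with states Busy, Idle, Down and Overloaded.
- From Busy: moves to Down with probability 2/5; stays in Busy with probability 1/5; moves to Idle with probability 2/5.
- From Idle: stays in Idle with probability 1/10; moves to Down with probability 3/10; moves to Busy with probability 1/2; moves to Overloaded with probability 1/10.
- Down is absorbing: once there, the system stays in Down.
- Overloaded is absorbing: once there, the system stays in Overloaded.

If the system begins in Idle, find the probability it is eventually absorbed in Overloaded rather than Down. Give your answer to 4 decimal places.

0.1538

Let h(s) be the probability of absorption at Overloaded starting from transient state s. Then h(Overloaded) = 1 and h(Down) = 0. By first-step analysis:
h(Busy) = 0.2·h(Busy) + 0.4·h(Idle) + 0.4·0
h(Idle) = 0.5·h(Busy) + 0.1·h(Idle) + 0.3·0 + 0.1·1
Solving: h(Busy) = 0.0769, h(Idle) = 0.1538.
Starting from Idle, the probability is 0.1538.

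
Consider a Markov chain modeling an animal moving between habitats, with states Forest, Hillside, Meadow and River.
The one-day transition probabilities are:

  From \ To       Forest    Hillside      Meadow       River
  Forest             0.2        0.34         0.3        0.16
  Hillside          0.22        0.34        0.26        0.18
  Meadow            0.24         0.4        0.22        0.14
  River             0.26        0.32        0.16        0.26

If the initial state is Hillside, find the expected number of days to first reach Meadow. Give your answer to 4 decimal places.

4.0025

Let t(s) be the expected number of days to first reach Meadow from state s, with t(Meadow) = 0. Conditioning on the first day:
t(Forest) = 1 + 0.2·t(Forest) + 0.34·t(Hillside) + 0.16·t(River)
t(Hillside) = 1 + 0.22·t(Forest) + 0.34·t(Hillside) + 0.18·t(River)
t(River) = 1 + 0.26·t(Forest) + 0.32·t(Hillside) + 0.26·t(River)
Solving: t(Forest) = 3.8371, t(Hillside) = 4.0025, t(River) = 4.4303.
Expected days from Hillside to Meadow: 4.0025.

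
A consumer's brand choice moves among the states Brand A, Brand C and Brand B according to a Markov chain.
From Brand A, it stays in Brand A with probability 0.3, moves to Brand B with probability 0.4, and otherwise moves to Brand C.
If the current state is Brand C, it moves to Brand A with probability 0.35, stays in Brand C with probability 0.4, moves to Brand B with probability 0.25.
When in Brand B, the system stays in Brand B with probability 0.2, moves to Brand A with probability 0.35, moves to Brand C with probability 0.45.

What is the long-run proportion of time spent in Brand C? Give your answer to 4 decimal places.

0.3810

Let the stationary distribution be π with π = πP and π_1 + π_2 + π_3 = 1.
π_1 = 0.3·π_1 + 0.35·π_2 + 0.35·π_3
π_2 = 0.3·π_1 + 0.4·π_2 + 0.45·π_3
Solving with the normalization constraint gives π = (0.3333, 0.3810, 0.2857).
So the stationary probability of Brand C is 0.3810.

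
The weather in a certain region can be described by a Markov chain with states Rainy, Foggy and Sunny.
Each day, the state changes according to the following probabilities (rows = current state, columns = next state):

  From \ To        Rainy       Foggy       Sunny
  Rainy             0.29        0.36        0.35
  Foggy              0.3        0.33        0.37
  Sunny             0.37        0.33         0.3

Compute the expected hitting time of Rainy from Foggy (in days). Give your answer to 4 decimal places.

3.0845

Let t(s) be the expected number of days to first reach Rainy from state s, with t(Rainy) = 0. Conditioning on the first day:
t(Foggy) = 1 + 0.33·t(Foggy) + 0.37·t(Sunny)
t(Sunny) = 1 + 0.33·t(Foggy) + 0.3·t(Sunny)
Solving: t(Foggy) = 3.0845, t(Sunny) = 2.8827.
Expected days from Foggy to Rainy: 3.0845.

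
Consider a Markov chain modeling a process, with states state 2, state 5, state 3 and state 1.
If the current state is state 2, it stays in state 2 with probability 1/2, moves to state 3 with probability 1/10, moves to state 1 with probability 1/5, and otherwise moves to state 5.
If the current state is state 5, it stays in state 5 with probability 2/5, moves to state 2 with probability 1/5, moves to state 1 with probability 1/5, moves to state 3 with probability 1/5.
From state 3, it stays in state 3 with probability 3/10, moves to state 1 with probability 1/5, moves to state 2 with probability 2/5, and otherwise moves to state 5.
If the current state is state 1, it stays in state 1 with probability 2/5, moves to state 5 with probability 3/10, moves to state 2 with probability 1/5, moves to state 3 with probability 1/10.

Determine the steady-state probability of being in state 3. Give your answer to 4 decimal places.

0.1577

Let the stationary distribution be π with π = πP and π_1 + π_2 + π_3 + π_4 = 1.
π_1 = 0.5·π_1 + 0.2·π_2 + 0.4·π_3 + 0.2·π_4
π_2 = 0.2·π_1 + 0.4·π_2 + 0.1·π_3 + 0.3·π_4
π_3 = 0.1·π_1 + 0.2·π_2 + 0.3·π_3 + 0.1·π_4
Solving with the normalization constraint gives π = (0.3308, 0.2615, 0.1577, 0.2500).
So the stationary probability of state 3 is 0.1577.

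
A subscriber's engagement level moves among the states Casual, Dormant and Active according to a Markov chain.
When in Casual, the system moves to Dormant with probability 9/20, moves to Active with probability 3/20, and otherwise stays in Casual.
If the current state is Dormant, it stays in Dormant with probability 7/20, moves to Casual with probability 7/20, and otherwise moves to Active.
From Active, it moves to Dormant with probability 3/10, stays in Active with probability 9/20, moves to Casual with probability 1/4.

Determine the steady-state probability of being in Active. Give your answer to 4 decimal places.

0.2934

Let the stationary distribution be π with π = πP and π_1 + π_2 + π_3 = 1.
π_1 = 0.4·π_1 + 0.35·π_2 + 0.25·π_3
π_2 = 0.45·π_1 + 0.35·π_2 + 0.3·π_3
Solving with the normalization constraint gives π = (0.3375, 0.3691, 0.2934).
So the stationary probability of Active is 0.2934.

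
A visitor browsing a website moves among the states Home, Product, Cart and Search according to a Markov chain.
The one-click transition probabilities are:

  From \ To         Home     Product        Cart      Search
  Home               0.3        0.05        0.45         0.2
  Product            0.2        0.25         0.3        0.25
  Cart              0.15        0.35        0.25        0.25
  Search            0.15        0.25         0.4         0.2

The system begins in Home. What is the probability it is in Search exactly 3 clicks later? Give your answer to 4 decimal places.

0.2289

Propagate the distribution vector 3 clicks from Home.
After 0 clicks: (1.0000, 0.0000, 0.0000, 0.0000)
After 1 click: (0.3000, 0.0500, 0.4500, 0.2000)
After 2 clicks: (0.1975, 0.2350, 0.3425, 0.2250)
After 3 clicks: (0.1914, 0.2448, 0.3350, 0.2289)
P(in Search after 3 clicks) = 0.2289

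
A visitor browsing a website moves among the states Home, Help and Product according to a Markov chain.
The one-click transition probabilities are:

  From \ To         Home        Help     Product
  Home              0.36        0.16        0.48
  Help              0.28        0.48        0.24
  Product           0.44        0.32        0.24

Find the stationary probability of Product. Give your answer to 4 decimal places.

0.3267

Let the stationary distribution be π with π = πP and π_1 + π_2 + π_3 = 1.
π_1 = 0.36·π_1 + 0.28·π_2 + 0.44·π_3
π_2 = 0.16·π_1 + 0.48·π_2 + 0.32·π_3
Solving with the normalization constraint gives π = (0.3612, 0.3122, 0.3267).
So the stationary probability of Product is 0.3267.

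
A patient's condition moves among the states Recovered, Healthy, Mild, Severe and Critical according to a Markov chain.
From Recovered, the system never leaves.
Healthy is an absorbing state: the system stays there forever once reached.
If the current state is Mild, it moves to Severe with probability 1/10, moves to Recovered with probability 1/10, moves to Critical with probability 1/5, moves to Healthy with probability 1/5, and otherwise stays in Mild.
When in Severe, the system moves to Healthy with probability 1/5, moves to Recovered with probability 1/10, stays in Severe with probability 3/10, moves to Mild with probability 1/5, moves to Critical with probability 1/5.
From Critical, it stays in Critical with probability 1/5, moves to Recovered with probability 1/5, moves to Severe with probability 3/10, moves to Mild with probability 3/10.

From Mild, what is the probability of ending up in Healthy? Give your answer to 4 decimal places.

0.5714

Let h(s) be the probability of absorption at Healthy starting from transient state s. Then h(Healthy) = 1 and h(Recovered) = 0. By first-step analysis:
h(Mild) = 0.1·0 + 0.2·1 + 0.4·h(Mild) + 0.1·h(Severe) + 0.2·h(Critical)
h(Severe) = 0.1·0 + 0.2·1 + 0.2·h(Mild) + 0.3·h(Severe) + 0.2·h(Critical)
h(Critical) = 0.2·0 + 0.3·h(Mild) + 0.3·h(Severe) + 0.2·h(Critical)
Solving: h(Mild) = 0.5714, h(Severe) = 0.5714, h(Critical) = 0.4286.
Starting from Mild, the probability is 0.5714.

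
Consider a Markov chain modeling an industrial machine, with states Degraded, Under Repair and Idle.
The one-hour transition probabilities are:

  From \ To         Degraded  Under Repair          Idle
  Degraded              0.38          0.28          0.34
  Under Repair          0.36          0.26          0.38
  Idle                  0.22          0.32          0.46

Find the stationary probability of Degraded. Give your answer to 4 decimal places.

0.3103

Let the stationary distribution be π with π = πP and π_1 + π_2 + π_3 = 1.
π_1 = 0.38·π_1 + 0.36·π_2 + 0.22·π_3
π_2 = 0.28·π_1 + 0.26·π_2 + 0.32·π_3
Solving with the normalization constraint gives π = (0.3103, 0.2902, 0.3996).
So the stationary probability of Degraded is 0.3103.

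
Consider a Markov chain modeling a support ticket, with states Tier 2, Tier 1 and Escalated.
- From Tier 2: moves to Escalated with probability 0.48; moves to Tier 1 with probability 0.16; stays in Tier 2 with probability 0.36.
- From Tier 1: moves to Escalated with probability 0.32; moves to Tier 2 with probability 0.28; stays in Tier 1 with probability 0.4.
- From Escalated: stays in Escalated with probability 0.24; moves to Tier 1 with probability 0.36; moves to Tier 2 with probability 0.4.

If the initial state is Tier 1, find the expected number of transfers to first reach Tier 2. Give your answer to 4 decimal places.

Let t(s) be the expected number of transfers to first reach Tier 2 from state s, with t(Tier 2) = 0. Conditioning on the first transfer:
t(Tier 1) = 1 + 0.4·t(Tier 1) + 0.32·t(Escalated)
t(Escalated) = 1 + 0.36·t(Tier 1) + 0.24·t(Escalated)
Solving: t(Tier 1) = 3.1690, t(Escalated) = 2.8169.
Expected transfers from Tier 1 to Tier 2: 3.1690.

3.1690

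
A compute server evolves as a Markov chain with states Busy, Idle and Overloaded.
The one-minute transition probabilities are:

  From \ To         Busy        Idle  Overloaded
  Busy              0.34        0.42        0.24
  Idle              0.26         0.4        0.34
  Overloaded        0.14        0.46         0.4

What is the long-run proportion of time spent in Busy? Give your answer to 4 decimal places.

0.2387

Let the stationary distribution be π with π = πP and π_1 + π_2 + π_3 = 1.
π_1 = 0.34·π_1 + 0.26·π_2 + 0.14·π_3
π_2 = 0.42·π_1 + 0.4·π_2 + 0.46·π_3
Solving with the normalization constraint gives π = (0.2387, 0.4250, 0.3363).
So the stationary probability of Busy is 0.2387.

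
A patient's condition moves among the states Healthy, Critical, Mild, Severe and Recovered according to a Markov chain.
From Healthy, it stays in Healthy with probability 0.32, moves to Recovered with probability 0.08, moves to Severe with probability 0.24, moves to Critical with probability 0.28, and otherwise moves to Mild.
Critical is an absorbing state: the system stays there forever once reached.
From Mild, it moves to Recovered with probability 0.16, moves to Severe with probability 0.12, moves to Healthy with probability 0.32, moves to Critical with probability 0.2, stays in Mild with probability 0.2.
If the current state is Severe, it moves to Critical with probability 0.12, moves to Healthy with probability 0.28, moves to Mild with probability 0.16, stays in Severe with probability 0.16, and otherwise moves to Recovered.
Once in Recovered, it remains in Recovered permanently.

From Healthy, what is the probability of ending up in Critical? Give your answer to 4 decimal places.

0.6450

Let h(s) be the probability of absorption at Critical starting from transient state s. Then h(Critical) = 1 and h(Recovered) = 0. By first-step analysis:
h(Healthy) = 0.32·h(Healthy) + 0.28·1 + 0.08·h(Mild) + 0.24·h(Severe) + 0.08·0
h(Mild) = 0.32·h(Healthy) + 0.2·1 + 0.2·h(Mild) + 0.12·h(Severe) + 0.16·0
h(Severe) = 0.28·h(Healthy) + 0.12·1 + 0.16·h(Mild) + 0.16·h(Severe) + 0.28·0
Solving: h(Healthy) = 0.6450, h(Mild) = 0.5782, h(Severe) = 0.4680.
Starting from Healthy, the probability is 0.6450.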